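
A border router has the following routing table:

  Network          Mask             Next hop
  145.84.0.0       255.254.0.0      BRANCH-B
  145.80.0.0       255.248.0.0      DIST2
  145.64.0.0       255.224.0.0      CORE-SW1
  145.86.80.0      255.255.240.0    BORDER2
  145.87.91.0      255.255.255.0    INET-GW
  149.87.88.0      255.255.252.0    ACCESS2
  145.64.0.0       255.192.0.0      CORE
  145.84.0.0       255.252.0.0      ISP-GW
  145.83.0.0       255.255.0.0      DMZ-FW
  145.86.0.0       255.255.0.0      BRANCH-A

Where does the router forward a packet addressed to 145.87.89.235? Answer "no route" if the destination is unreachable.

ISP-GW

Routes whose prefix contains 145.87.89.235:
  145.64.0.0/10 (145.64.0.0 - 145.127.255.255) -> CORE
  145.64.0.0/11 (145.64.0.0 - 145.95.255.255) -> CORE-SW1
  145.80.0.0/13 (145.80.0.0 - 145.87.255.255) -> DIST2
  145.84.0.0/14 (145.84.0.0 - 145.87.255.255) -> ISP-GW
More-specific entries that do NOT match:
  145.87.91.0/24 (145.87.91.0 - 145.87.91.255) does not contain 145.87.89.235
  149.87.88.0/22 (149.87.88.0 - 149.87.91.255) does not contain 145.87.89.235
  145.86.80.0/20 (145.86.80.0 - 145.86.95.255) does not contain 145.87.89.235
  145.83.0.0/16 (145.83.0.0 - 145.83.255.255) does not contain 145.87.89.235
  145.86.0.0/16 (145.86.0.0 - 145.86.255.255) does not contain 145.87.89.235
  145.84.0.0/15 (145.84.0.0 - 145.85.255.255) does not contain 145.87.89.235
Longest matching prefix is /14 -> next hop ISP-GW.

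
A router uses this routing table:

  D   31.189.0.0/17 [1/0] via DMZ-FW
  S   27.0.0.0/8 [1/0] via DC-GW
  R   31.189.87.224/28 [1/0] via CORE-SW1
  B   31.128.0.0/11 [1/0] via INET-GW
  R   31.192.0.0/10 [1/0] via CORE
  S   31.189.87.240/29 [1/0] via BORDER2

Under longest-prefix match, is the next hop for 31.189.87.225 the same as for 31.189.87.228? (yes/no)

31.189.87.225: longest match 31.189.87.224/28 -> CORE-SW1
31.189.87.228: longest match 31.189.87.224/28 -> CORE-SW1

yes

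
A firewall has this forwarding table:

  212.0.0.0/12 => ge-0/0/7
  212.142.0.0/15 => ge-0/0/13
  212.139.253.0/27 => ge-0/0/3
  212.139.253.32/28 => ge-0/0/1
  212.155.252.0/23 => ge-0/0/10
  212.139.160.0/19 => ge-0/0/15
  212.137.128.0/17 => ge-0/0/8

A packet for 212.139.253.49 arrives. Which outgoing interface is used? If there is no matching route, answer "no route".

no route

No entry's prefix contains 212.139.253.49; there is no default route.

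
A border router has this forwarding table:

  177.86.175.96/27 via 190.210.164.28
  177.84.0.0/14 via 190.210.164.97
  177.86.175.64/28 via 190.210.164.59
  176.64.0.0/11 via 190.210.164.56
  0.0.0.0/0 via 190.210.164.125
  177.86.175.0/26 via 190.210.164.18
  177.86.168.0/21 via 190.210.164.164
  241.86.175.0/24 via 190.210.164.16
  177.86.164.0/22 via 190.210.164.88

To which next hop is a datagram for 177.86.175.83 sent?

190.210.164.164

Routes whose prefix contains 177.86.175.83:
  0.0.0.0/0 (default, matches everything) -> 190.210.164.125
  177.84.0.0/14 (177.84.0.0 - 177.87.255.255) -> 190.210.164.97
  177.86.168.0/21 (177.86.168.0 - 177.86.175.255) -> 190.210.164.164
More-specific entries that do NOT match:
  177.86.175.64/28 (177.86.175.64 - 177.86.175.79) does not contain 177.86.175.83
  177.86.175.96/27 (177.86.175.96 - 177.86.175.127) does not contain 177.86.175.83
  177.86.175.0/26 (177.86.175.0 - 177.86.175.63) does not contain 177.86.175.83
  241.86.175.0/24 (241.86.175.0 - 241.86.175.255) does not contain 177.86.175.83
  177.86.164.0/22 (177.86.164.0 - 177.86.167.255) does not contain 177.86.175.83
Longest matching prefix is /21 -> next hop 190.210.164.164.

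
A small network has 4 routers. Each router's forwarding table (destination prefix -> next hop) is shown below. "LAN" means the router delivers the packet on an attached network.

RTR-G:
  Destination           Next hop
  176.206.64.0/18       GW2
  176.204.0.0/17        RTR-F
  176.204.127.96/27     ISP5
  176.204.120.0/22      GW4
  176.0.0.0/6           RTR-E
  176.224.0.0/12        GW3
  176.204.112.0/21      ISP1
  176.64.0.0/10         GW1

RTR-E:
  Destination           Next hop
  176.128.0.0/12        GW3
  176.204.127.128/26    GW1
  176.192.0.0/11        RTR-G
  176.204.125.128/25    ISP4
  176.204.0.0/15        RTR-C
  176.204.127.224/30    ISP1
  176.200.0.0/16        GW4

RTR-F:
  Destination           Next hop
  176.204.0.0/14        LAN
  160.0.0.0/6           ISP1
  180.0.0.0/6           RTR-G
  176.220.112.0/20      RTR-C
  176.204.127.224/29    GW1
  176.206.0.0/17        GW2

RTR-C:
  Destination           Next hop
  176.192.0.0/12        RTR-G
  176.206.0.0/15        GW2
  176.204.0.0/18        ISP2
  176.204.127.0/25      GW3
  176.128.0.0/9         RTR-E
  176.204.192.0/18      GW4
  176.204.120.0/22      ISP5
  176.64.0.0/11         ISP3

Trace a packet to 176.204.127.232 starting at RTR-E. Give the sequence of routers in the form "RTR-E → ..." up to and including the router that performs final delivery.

At RTR-E: longest match for 176.204.127.232 is 176.204.0.0/15 -> RTR-C
At RTR-C: longest match for 176.204.127.232 is 176.192.0.0/12 -> RTR-G
At RTR-G: longest match for 176.204.127.232 is 176.204.0.0/17 -> RTR-F
At RTR-F: longest match for 176.204.127.232 is 176.204.0.0/14 -> LAN

RTR-E → RTR-C → RTR-G → RTR-F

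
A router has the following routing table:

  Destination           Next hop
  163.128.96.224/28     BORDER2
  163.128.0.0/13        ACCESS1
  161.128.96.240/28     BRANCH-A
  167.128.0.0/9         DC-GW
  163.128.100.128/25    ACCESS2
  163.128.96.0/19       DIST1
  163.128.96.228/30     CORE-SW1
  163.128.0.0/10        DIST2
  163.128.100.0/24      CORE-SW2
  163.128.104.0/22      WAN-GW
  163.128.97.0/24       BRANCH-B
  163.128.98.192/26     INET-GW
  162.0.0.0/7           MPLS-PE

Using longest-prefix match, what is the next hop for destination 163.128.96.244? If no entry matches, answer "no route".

Routes whose prefix contains 163.128.96.244:
  162.0.0.0/7 (162.0.0.0 - 163.255.255.255) -> MPLS-PE
  163.128.0.0/10 (163.128.0.0 - 163.191.255.255) -> DIST2
  163.128.0.0/13 (163.128.0.0 - 163.135.255.255) -> ACCESS1
  163.128.96.0/19 (163.128.96.0 - 163.128.127.255) -> DIST1
More-specific entries that do NOT match:
  163.128.96.228/30 (163.128.96.228 - 163.128.96.231) does not contain 163.128.96.244
  163.128.96.224/28 (163.128.96.224 - 163.128.96.239) does not contain 163.128.96.244
  161.128.96.240/28 (161.128.96.240 - 161.128.96.255) does not contain 163.128.96.244
  163.128.98.192/26 (163.128.98.192 - 163.128.98.255) does not contain 163.128.96.244
  163.128.100.128/25 (163.128.100.128 - 163.128.100.255) does not contain 163.128.96.244
  163.128.100.0/24 (163.128.100.0 - 163.128.100.255) does not contain 163.128.96.244
  163.128.97.0/24 (163.128.97.0 - 163.128.97.255) does not contain 163.128.96.244
  163.128.104.0/22 (163.128.104.0 - 163.128.107.255) does not contain 163.128.96.244
Longest matching prefix is /19 -> next hop DIST1.

DIST1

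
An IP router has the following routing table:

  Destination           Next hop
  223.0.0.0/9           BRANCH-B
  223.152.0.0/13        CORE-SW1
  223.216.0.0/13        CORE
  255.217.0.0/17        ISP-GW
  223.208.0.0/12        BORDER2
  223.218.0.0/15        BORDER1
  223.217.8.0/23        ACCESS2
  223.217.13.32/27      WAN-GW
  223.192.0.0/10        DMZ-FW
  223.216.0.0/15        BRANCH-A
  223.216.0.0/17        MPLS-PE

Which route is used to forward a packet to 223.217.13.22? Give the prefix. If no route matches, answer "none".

223.216.0.0/15

Entries matching 223.217.13.22:
  223.192.0.0/10 (223.192.0.0 - 223.255.255.255)
  223.208.0.0/12 (223.208.0.0 - 223.223.255.255)
  223.216.0.0/13 (223.216.0.0 - 223.223.255.255)
  223.216.0.0/15 (223.216.0.0 - 223.217.255.255)
Most specific is 223.216.0.0/15.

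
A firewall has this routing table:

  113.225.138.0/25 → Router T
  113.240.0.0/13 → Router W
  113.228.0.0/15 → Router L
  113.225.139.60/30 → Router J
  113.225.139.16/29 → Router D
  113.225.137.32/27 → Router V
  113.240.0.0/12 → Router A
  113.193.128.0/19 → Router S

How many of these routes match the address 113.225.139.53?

0

No listed prefix contains 113.225.139.53.
Total matching entries: 0.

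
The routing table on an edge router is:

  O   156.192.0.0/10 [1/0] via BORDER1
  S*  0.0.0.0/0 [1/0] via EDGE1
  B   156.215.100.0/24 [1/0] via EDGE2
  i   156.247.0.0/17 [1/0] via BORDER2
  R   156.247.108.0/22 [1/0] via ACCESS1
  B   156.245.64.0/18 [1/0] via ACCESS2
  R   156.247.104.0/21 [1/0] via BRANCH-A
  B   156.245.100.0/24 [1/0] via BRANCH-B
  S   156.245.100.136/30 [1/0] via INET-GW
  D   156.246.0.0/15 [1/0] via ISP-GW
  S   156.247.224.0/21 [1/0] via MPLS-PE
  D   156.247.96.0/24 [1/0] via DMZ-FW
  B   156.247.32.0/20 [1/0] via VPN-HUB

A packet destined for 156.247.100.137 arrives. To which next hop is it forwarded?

Routes whose prefix contains 156.247.100.137:
  0.0.0.0/0 (default, matches everything) -> EDGE1
  156.192.0.0/10 (156.192.0.0 - 156.255.255.255) -> BORDER1
  156.246.0.0/15 (156.246.0.0 - 156.247.255.255) -> ISP-GW
  156.247.0.0/17 (156.247.0.0 - 156.247.127.255) -> BORDER2
More-specific entries that do NOT match:
  156.245.100.136/30 (156.245.100.136 - 156.245.100.139) does not contain 156.247.100.137
  156.215.100.0/24 (156.215.100.0 - 156.215.100.255) does not contain 156.247.100.137
  156.245.100.0/24 (156.245.100.0 - 156.245.100.255) does not contain 156.247.100.137
  156.247.96.0/24 (156.247.96.0 - 156.247.96.255) does not contain 156.247.100.137
  156.247.108.0/22 (156.247.108.0 - 156.247.111.255) does not contain 156.247.100.137
  156.247.104.0/21 (156.247.104.0 - 156.247.111.255) does not contain 156.247.100.137
  156.247.224.0/21 (156.247.224.0 - 156.247.231.255) does not contain 156.247.100.137
  156.247.32.0/20 (156.247.32.0 - 156.247.47.255) does not contain 156.247.100.137
  156.245.64.0/18 (156.245.64.0 - 156.245.127.255) does not contain 156.247.100.137
Longest matching prefix is /17 -> next hop BORDER2.

BORDER2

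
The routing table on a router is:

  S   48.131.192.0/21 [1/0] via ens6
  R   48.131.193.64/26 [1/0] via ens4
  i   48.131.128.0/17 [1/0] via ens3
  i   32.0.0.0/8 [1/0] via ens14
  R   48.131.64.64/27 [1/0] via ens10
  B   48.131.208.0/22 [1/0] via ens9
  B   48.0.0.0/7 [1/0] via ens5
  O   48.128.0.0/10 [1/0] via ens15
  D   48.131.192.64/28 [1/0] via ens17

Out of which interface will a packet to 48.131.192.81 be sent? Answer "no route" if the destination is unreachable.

ens6

Routes whose prefix contains 48.131.192.81:
  48.0.0.0/7 (48.0.0.0 - 49.255.255.255) -> ens5
  48.128.0.0/10 (48.128.0.0 - 48.191.255.255) -> ens15
  48.131.128.0/17 (48.131.128.0 - 48.131.255.255) -> ens3
  48.131.192.0/21 (48.131.192.0 - 48.131.199.255) -> ens6
More-specific entries that do NOT match:
  48.131.192.64/28 (48.131.192.64 - 48.131.192.79) does not contain 48.131.192.81
  48.131.64.64/27 (48.131.64.64 - 48.131.64.95) does not contain 48.131.192.81
  48.131.193.64/26 (48.131.193.64 - 48.131.193.127) does not contain 48.131.192.81
  48.131.208.0/22 (48.131.208.0 - 48.131.211.255) does not contain 48.131.192.81
Longest matching prefix is /21 -> interface ens6.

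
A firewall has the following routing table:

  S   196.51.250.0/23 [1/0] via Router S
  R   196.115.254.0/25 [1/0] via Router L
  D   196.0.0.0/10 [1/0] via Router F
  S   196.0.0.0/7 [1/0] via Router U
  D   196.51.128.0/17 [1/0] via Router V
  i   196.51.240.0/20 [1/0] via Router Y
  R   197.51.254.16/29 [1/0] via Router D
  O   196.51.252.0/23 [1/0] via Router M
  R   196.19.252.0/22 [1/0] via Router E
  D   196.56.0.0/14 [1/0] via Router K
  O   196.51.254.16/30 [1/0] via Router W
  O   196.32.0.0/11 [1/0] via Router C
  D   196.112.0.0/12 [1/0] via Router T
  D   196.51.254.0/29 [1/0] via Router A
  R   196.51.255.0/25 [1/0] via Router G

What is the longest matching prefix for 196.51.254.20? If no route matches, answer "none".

Entries matching 196.51.254.20:
  196.0.0.0/7 (196.0.0.0 - 197.255.255.255)
  196.0.0.0/10 (196.0.0.0 - 196.63.255.255)
  196.32.0.0/11 (196.32.0.0 - 196.63.255.255)
  196.51.128.0/17 (196.51.128.0 - 196.51.255.255)
  196.51.240.0/20 (196.51.240.0 - 196.51.255.255)
Most specific is 196.51.240.0/20.

196.51.240.0/20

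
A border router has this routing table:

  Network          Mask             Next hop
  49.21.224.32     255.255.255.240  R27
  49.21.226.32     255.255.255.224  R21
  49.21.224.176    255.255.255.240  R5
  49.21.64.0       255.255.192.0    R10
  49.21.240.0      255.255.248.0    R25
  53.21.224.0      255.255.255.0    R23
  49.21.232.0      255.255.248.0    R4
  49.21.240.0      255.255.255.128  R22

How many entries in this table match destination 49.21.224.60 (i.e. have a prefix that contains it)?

0

No listed prefix contains 49.21.224.60.
Total matching entries: 0.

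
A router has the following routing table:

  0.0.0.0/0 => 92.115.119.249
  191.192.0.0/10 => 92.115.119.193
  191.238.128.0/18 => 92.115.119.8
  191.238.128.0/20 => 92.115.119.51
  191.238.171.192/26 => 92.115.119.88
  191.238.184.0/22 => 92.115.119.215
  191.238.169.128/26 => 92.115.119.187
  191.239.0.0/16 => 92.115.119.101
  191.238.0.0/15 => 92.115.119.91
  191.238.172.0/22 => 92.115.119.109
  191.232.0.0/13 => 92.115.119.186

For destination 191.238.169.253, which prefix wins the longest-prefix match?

Entries matching 191.238.169.253:
  0.0.0.0/0 (default, matches everything)
  191.192.0.0/10 (191.192.0.0 - 191.255.255.255)
  191.232.0.0/13 (191.232.0.0 - 191.239.255.255)
  191.238.0.0/15 (191.238.0.0 - 191.239.255.255)
  191.238.128.0/18 (191.238.128.0 - 191.238.191.255)
Most specific is 191.238.128.0/18.

191.238.128.0/18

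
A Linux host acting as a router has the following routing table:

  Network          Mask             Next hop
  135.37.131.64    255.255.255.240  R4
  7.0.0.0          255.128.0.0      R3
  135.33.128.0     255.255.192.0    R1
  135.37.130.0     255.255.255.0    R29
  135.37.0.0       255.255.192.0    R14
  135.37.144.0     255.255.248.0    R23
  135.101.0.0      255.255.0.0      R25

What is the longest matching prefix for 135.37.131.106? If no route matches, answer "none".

135.37.131.106 is outside every listed prefix and there is no default route.

none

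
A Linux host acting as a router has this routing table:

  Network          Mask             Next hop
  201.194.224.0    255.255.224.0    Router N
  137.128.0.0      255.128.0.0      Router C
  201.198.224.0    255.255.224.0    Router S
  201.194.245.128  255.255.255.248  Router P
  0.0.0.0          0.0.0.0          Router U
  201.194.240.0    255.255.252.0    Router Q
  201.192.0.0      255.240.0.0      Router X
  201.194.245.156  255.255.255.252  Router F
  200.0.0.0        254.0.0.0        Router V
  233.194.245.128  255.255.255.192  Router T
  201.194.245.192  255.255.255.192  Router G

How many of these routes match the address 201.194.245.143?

4

Prefixes containing 201.194.245.143:
  0.0.0.0/0 (default, matches everything)
  200.0.0.0/7 (200.0.0.0 - 201.255.255.255)
  201.192.0.0/12 (201.192.0.0 - 201.207.255.255)
  201.194.224.0/19 (201.194.224.0 - 201.194.255.255)
Total matching entries: 4.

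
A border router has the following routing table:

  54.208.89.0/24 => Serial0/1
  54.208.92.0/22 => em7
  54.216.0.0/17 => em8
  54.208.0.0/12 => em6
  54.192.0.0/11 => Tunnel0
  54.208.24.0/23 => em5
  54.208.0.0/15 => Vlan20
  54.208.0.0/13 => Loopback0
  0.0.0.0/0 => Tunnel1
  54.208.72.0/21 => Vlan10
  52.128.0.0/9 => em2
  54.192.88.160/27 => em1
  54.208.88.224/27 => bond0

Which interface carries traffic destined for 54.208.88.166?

Routes whose prefix contains 54.208.88.166:
  0.0.0.0/0 (default, matches everything) -> Tunnel1
  54.192.0.0/11 (54.192.0.0 - 54.223.255.255) -> Tunnel0
  54.208.0.0/12 (54.208.0.0 - 54.223.255.255) -> em6
  54.208.0.0/13 (54.208.0.0 - 54.215.255.255) -> Loopback0
  54.208.0.0/15 (54.208.0.0 - 54.209.255.255) -> Vlan20
More-specific entries that do NOT match:
  54.192.88.160/27 (54.192.88.160 - 54.192.88.191) does not contain 54.208.88.166
  54.208.88.224/27 (54.208.88.224 - 54.208.88.255) does not contain 54.208.88.166
  54.208.89.0/24 (54.208.89.0 - 54.208.89.255) does not contain 54.208.88.166
  54.208.24.0/23 (54.208.24.0 - 54.208.25.255) does not contain 54.208.88.166
  54.208.92.0/22 (54.208.92.0 - 54.208.95.255) does not contain 54.208.88.166
  54.208.72.0/21 (54.208.72.0 - 54.208.79.255) does not contain 54.208.88.166
  54.216.0.0/17 (54.216.0.0 - 54.216.127.255) does not contain 54.208.88.166
Longest matching prefix is /15 -> interface Vlan20.

Vlan20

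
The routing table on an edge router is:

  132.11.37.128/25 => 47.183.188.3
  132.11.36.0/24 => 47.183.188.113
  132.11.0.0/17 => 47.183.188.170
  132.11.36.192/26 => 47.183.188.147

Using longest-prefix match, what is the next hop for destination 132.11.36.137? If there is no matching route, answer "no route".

Routes whose prefix contains 132.11.36.137:
  132.11.0.0/17 (132.11.0.0 - 132.11.127.255) -> 47.183.188.170
  132.11.36.0/24 (132.11.36.0 - 132.11.36.255) -> 47.183.188.113
More-specific entries that do NOT match:
  132.11.36.192/26 (132.11.36.192 - 132.11.36.255) does not contain 132.11.36.137
  132.11.37.128/25 (132.11.37.128 - 132.11.37.255) does not contain 132.11.36.137
Longest matching prefix is /24 -> next hop 47.183.188.113.

47.183.188.113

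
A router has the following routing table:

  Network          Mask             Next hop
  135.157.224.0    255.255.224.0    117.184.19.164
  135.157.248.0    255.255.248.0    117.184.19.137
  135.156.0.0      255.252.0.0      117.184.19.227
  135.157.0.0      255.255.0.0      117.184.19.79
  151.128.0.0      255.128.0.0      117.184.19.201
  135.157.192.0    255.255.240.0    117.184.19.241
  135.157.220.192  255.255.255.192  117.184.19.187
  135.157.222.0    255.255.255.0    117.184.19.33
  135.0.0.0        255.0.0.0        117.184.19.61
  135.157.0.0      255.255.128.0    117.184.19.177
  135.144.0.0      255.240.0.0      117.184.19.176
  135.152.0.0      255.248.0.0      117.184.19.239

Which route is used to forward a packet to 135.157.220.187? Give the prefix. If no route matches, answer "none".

135.157.0.0/16

Entries matching 135.157.220.187:
  135.0.0.0/8 (135.0.0.0 - 135.255.255.255)
  135.144.0.0/12 (135.144.0.0 - 135.159.255.255)
  135.152.0.0/13 (135.152.0.0 - 135.159.255.255)
  135.156.0.0/14 (135.156.0.0 - 135.159.255.255)
  135.157.0.0/16 (135.157.0.0 - 135.157.255.255)
Most specific is 135.157.0.0/16.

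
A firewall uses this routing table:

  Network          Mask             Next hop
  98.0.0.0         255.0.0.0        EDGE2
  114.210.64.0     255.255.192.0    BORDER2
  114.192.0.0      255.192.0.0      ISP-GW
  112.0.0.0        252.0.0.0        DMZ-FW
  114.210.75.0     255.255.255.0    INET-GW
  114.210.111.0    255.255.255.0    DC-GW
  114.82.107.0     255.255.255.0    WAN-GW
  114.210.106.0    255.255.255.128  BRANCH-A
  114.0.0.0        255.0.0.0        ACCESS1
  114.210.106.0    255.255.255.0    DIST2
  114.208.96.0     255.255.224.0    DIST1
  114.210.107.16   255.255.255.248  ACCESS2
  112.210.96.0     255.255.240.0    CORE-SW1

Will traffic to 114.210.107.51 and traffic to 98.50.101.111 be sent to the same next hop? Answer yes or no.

114.210.107.51: longest match 114.210.64.0/18 -> BORDER2
98.50.101.111: longest match 98.0.0.0/8 -> EDGE2

no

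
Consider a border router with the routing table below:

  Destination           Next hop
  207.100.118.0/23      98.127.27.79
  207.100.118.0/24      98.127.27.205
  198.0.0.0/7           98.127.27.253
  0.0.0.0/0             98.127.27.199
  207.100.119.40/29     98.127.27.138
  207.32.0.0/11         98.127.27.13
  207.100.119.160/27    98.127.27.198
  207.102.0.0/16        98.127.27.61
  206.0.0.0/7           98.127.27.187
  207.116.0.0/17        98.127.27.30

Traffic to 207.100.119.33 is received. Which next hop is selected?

Routes whose prefix contains 207.100.119.33:
  0.0.0.0/0 (default, matches everything) -> 98.127.27.199
  206.0.0.0/7 (206.0.0.0 - 207.255.255.255) -> 98.127.27.187
  207.100.118.0/23 (207.100.118.0 - 207.100.119.255) -> 98.127.27.79
More-specific entries that do NOT match:
  207.100.119.40/29 (207.100.119.40 - 207.100.119.47) does not contain 207.100.119.33
  207.100.119.160/27 (207.100.119.160 - 207.100.119.191) does not contain 207.100.119.33
  207.100.118.0/24 (207.100.118.0 - 207.100.118.255) does not contain 207.100.119.33
Longest matching prefix is /23 -> next hop 98.127.27.79.

98.127.27.79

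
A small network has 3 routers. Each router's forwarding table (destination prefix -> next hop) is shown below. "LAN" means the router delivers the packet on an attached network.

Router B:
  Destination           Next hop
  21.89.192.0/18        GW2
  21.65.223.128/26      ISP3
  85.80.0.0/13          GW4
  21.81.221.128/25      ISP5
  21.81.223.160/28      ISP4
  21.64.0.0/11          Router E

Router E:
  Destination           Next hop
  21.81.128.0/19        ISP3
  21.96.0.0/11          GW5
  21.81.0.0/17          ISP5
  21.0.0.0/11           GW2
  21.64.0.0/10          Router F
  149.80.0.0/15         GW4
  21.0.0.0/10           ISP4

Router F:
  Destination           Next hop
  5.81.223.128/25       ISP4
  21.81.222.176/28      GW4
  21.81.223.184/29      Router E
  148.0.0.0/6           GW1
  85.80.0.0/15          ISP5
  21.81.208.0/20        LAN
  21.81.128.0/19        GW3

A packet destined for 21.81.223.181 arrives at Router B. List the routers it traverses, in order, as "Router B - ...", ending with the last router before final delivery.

At Router B: longest match for 21.81.223.181 is 21.64.0.0/11 -> Router E
At Router E: longest match for 21.81.223.181 is 21.64.0.0/10 -> Router F
At Router F: longest match for 21.81.223.181 is 21.81.208.0/20 -> LAN

Router B - Router E - Router F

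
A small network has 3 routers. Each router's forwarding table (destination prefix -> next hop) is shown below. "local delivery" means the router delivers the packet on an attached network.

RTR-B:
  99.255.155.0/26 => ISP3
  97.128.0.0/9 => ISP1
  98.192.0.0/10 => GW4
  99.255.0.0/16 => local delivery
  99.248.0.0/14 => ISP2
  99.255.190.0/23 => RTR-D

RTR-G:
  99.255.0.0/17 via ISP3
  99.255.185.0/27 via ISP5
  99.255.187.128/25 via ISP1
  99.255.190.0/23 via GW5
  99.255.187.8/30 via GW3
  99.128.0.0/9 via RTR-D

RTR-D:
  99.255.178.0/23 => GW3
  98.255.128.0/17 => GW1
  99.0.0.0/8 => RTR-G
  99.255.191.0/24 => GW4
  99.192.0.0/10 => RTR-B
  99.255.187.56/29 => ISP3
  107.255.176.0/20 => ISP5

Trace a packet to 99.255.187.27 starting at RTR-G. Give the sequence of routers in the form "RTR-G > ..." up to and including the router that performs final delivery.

RTR-G > RTR-D > RTR-B

At RTR-G: longest match for 99.255.187.27 is 99.128.0.0/9 -> RTR-D
At RTR-D: longest match for 99.255.187.27 is 99.192.0.0/10 -> RTR-B
At RTR-B: longest match for 99.255.187.27 is 99.255.0.0/16 -> local delivery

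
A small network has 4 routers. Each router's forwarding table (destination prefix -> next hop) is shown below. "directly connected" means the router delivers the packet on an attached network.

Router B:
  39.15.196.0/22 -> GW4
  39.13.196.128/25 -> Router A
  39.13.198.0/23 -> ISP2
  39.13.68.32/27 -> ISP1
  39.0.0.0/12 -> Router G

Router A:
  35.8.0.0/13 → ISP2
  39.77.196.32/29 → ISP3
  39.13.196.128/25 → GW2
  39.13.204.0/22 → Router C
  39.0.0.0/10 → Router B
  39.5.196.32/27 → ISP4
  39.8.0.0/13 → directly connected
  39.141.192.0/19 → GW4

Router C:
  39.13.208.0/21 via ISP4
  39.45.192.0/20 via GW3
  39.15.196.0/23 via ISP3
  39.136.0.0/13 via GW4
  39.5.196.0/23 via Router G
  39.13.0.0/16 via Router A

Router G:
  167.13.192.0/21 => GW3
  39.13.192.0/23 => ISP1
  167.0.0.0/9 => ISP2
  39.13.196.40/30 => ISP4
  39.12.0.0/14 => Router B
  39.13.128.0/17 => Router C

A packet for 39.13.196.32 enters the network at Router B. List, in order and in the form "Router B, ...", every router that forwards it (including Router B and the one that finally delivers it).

At Router B: longest match for 39.13.196.32 is 39.0.0.0/12 -> Router G
At Router G: longest match for 39.13.196.32 is 39.13.128.0/17 -> Router C
At Router C: longest match for 39.13.196.32 is 39.13.0.0/16 -> Router A
At Router A: longest match for 39.13.196.32 is 39.8.0.0/13 -> directly connected

Router B, Router G, Router C, Router A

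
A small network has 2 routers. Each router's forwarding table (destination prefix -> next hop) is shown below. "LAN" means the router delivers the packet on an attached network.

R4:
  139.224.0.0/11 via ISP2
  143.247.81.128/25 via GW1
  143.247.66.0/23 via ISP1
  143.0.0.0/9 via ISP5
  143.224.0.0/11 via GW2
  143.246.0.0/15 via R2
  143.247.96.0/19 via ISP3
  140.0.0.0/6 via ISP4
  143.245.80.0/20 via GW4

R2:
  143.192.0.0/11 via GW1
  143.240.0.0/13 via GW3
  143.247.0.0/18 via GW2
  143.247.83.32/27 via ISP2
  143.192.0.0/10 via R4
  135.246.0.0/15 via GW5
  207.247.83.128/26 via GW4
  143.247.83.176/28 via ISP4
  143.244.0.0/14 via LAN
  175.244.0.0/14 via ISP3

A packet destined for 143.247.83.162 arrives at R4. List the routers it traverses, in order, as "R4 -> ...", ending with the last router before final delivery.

At R4: longest match for 143.247.83.162 is 143.246.0.0/15 -> R2
At R2: longest match for 143.247.83.162 is 143.244.0.0/14 -> LAN

R4 -> R2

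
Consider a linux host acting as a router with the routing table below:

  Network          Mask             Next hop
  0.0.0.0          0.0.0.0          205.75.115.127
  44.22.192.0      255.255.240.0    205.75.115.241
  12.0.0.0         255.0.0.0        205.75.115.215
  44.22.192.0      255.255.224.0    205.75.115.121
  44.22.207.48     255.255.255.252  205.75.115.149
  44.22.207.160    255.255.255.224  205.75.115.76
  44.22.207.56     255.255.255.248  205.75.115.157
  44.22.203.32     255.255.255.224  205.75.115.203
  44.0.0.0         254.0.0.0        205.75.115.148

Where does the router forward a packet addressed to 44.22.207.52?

205.75.115.241

Routes whose prefix contains 44.22.207.52:
  0.0.0.0/0 (default, matches everything) -> 205.75.115.127
  44.0.0.0/7 (44.0.0.0 - 45.255.255.255) -> 205.75.115.148
  44.22.192.0/19 (44.22.192.0 - 44.22.223.255) -> 205.75.115.121
  44.22.192.0/20 (44.22.192.0 - 44.22.207.255) -> 205.75.115.241
More-specific entries that do NOT match:
  44.22.207.48/30 (44.22.207.48 - 44.22.207.51) does not contain 44.22.207.52
  44.22.207.56/29 (44.22.207.56 - 44.22.207.63) does not contain 44.22.207.52
  44.22.207.160/27 (44.22.207.160 - 44.22.207.191) does not contain 44.22.207.52
  44.22.203.32/27 (44.22.203.32 - 44.22.203.63) does not contain 44.22.207.52
Longest matching prefix is /20 -> next hop 205.75.115.241.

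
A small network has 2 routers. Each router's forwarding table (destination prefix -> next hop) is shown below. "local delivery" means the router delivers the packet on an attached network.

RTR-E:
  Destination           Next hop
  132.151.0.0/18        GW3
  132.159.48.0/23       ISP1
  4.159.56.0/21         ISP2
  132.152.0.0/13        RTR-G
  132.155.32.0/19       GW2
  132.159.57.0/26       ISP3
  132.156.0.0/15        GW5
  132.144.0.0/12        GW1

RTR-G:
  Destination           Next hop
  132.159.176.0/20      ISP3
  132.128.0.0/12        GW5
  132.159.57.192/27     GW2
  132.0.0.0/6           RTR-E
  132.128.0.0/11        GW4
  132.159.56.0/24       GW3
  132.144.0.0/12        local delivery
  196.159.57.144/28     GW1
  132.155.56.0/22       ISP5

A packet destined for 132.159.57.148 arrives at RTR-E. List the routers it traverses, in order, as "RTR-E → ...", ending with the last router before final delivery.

At RTR-E: longest match for 132.159.57.148 is 132.152.0.0/13 -> RTR-G
At RTR-G: longest match for 132.159.57.148 is 132.144.0.0/12 -> local delivery

RTR-E → RTR-G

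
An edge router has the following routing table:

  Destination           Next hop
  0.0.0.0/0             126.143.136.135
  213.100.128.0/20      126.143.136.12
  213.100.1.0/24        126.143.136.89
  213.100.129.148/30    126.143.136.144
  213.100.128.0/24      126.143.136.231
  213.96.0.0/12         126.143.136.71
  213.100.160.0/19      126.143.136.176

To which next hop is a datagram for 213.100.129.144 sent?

126.143.136.12

Routes whose prefix contains 213.100.129.144:
  0.0.0.0/0 (default, matches everything) -> 126.143.136.135
  213.96.0.0/12 (213.96.0.0 - 213.111.255.255) -> 126.143.136.71
  213.100.128.0/20 (213.100.128.0 - 213.100.143.255) -> 126.143.136.12
More-specific entries that do NOT match:
  213.100.129.148/30 (213.100.129.148 - 213.100.129.151) does not contain 213.100.129.144
  213.100.1.0/24 (213.100.1.0 - 213.100.1.255) does not contain 213.100.129.144
  213.100.128.0/24 (213.100.128.0 - 213.100.128.255) does not contain 213.100.129.144
Longest matching prefix is /20 -> next hop 126.143.136.12.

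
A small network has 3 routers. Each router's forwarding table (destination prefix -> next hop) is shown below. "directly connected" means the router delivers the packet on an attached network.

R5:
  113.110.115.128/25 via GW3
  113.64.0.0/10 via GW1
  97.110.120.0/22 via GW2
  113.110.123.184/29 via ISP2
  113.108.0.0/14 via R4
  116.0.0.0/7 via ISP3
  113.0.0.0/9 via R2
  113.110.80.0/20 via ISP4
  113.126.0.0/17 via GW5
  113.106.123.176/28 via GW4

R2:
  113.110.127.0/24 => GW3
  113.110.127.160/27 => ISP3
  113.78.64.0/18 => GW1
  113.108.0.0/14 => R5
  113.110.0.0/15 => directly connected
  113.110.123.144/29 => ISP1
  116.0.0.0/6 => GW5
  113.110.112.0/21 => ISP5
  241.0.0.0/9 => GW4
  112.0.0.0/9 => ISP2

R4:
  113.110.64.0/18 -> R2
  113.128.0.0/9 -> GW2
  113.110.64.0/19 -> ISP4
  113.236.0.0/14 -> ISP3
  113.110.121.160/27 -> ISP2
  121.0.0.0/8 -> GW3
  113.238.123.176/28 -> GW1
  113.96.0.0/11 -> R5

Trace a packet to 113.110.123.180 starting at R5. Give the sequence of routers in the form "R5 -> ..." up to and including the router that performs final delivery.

R5 -> R4 -> R2

At R5: longest match for 113.110.123.180 is 113.108.0.0/14 -> R4
At R4: longest match for 113.110.123.180 is 113.110.64.0/18 -> R2
At R2: longest match for 113.110.123.180 is 113.110.0.0/15 -> directly connected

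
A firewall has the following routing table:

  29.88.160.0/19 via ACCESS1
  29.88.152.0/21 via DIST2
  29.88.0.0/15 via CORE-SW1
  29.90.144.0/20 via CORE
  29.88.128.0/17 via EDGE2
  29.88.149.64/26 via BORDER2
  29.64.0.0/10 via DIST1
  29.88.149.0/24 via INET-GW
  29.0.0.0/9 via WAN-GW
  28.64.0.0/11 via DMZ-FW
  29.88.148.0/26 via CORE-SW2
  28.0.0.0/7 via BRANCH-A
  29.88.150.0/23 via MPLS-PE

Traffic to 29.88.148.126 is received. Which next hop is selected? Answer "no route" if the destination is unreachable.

Routes whose prefix contains 29.88.148.126:
  28.0.0.0/7 (28.0.0.0 - 29.255.255.255) -> BRANCH-A
  29.0.0.0/9 (29.0.0.0 - 29.127.255.255) -> WAN-GW
  29.64.0.0/10 (29.64.0.0 - 29.127.255.255) -> DIST1
  29.88.0.0/15 (29.88.0.0 - 29.89.255.255) -> CORE-SW1
  29.88.128.0/17 (29.88.128.0 - 29.88.255.255) -> EDGE2
More-specific entries that do NOT match:
  29.88.149.64/26 (29.88.149.64 - 29.88.149.127) does not contain 29.88.148.126
  29.88.148.0/26 (29.88.148.0 - 29.88.148.63) does not contain 29.88.148.126
  29.88.149.0/24 (29.88.149.0 - 29.88.149.255) does not contain 29.88.148.126
  29.88.150.0/23 (29.88.150.0 - 29.88.151.255) does not contain 29.88.148.126
  29.88.152.0/21 (29.88.152.0 - 29.88.159.255) does not contain 29.88.148.126
  29.90.144.0/20 (29.90.144.0 - 29.90.159.255) does not contain 29.88.148.126
  29.88.160.0/19 (29.88.160.0 - 29.88.191.255) does not contain 29.88.148.126
Longest matching prefix is /17 -> next hop EDGE2.

EDGE2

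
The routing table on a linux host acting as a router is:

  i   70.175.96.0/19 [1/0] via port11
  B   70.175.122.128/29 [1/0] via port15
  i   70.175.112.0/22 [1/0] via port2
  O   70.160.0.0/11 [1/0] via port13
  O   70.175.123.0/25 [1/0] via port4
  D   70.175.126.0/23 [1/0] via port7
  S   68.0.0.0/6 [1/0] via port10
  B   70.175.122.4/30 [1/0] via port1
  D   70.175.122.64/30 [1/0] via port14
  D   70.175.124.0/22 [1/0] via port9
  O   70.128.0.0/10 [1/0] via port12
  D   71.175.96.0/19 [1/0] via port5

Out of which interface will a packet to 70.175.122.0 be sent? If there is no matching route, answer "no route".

Routes whose prefix contains 70.175.122.0:
  68.0.0.0/6 (68.0.0.0 - 71.255.255.255) -> port10
  70.128.0.0/10 (70.128.0.0 - 70.191.255.255) -> port12
  70.160.0.0/11 (70.160.0.0 - 70.191.255.255) -> port13
  70.175.96.0/19 (70.175.96.0 - 70.175.127.255) -> port11
More-specific entries that do NOT match:
  70.175.122.4/30 (70.175.122.4 - 70.175.122.7) does not contain 70.175.122.0
  70.175.122.64/30 (70.175.122.64 - 70.175.122.67) does not contain 70.175.122.0
  70.175.122.128/29 (70.175.122.128 - 70.175.122.135) does not contain 70.175.122.0
  70.175.123.0/25 (70.175.123.0 - 70.175.123.127) does not contain 70.175.122.0
  70.175.126.0/23 (70.175.126.0 - 70.175.127.255) does not contain 70.175.122.0
  70.175.112.0/22 (70.175.112.0 - 70.175.115.255) does not contain 70.175.122.0
  70.175.124.0/22 (70.175.124.0 - 70.175.127.255) does not contain 70.175.122.0
Longest matching prefix is /19 -> interface port11.

port11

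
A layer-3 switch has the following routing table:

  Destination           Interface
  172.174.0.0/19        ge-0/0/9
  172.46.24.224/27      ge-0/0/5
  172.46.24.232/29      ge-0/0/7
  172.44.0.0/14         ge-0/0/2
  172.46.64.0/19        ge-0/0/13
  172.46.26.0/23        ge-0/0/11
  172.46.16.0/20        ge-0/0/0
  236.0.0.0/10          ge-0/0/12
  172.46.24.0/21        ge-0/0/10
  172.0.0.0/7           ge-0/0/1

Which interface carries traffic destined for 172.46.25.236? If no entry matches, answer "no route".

ge-0/0/10

Routes whose prefix contains 172.46.25.236:
  172.0.0.0/7 (172.0.0.0 - 173.255.255.255) -> ge-0/0/1
  172.44.0.0/14 (172.44.0.0 - 172.47.255.255) -> ge-0/0/2
  172.46.16.0/20 (172.46.16.0 - 172.46.31.255) -> ge-0/0/0
  172.46.24.0/21 (172.46.24.0 - 172.46.31.255) -> ge-0/0/10
More-specific entries that do NOT match:
  172.46.24.232/29 (172.46.24.232 - 172.46.24.239) does not contain 172.46.25.236
  172.46.24.224/27 (172.46.24.224 - 172.46.24.255) does not contain 172.46.25.236
  172.46.26.0/23 (172.46.26.0 - 172.46.27.255) does not contain 172.46.25.236
Longest matching prefix is /21 -> interface ge-0/0/10.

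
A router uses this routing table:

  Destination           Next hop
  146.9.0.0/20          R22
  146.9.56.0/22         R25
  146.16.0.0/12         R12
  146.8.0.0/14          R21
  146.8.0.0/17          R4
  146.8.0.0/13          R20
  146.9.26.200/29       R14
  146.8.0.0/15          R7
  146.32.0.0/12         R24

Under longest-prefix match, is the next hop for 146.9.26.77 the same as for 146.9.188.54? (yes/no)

yes

146.9.26.77: longest match 146.8.0.0/15 -> R7
146.9.188.54: longest match 146.8.0.0/15 -> R7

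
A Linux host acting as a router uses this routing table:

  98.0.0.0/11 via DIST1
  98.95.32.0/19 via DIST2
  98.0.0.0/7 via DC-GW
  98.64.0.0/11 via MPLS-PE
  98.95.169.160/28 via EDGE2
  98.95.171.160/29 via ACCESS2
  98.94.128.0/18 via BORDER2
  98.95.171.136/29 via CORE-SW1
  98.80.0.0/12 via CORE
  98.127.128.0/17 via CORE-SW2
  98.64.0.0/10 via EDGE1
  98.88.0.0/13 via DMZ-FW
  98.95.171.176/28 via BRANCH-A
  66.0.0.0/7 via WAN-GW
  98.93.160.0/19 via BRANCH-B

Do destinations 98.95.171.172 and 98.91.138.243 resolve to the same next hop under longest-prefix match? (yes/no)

98.95.171.172: longest match 98.88.0.0/13 -> DMZ-FW
98.91.138.243: longest match 98.88.0.0/13 -> DMZ-FW

yes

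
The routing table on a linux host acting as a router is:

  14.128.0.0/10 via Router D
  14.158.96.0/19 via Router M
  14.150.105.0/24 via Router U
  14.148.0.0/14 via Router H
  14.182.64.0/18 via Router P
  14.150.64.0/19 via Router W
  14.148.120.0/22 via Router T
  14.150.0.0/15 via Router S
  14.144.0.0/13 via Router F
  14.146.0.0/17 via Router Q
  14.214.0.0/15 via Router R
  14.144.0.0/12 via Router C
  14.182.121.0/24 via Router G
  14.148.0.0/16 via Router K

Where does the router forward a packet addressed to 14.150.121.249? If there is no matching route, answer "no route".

Routes whose prefix contains 14.150.121.249:
  14.128.0.0/10 (14.128.0.0 - 14.191.255.255) -> Router D
  14.144.0.0/12 (14.144.0.0 - 14.159.255.255) -> Router C
  14.144.0.0/13 (14.144.0.0 - 14.151.255.255) -> Router F
  14.148.0.0/14 (14.148.0.0 - 14.151.255.255) -> Router H
  14.150.0.0/15 (14.150.0.0 - 14.151.255.255) -> Router S
More-specific entries that do NOT match:
  14.150.105.0/24 (14.150.105.0 - 14.150.105.255) does not contain 14.150.121.249
  14.182.121.0/24 (14.182.121.0 - 14.182.121.255) does not contain 14.150.121.249
  14.148.120.0/22 (14.148.120.0 - 14.148.123.255) does not contain 14.150.121.249
  14.158.96.0/19 (14.158.96.0 - 14.158.127.255) does not contain 14.150.121.249
  14.150.64.0/19 (14.150.64.0 - 14.150.95.255) does not contain 14.150.121.249
  14.182.64.0/18 (14.182.64.0 - 14.182.127.255) does not contain 14.150.121.249
  14.146.0.0/17 (14.146.0.0 - 14.146.127.255) does not contain 14.150.121.249
  14.148.0.0/16 (14.148.0.0 - 14.148.255.255) does not contain 14.150.121.249
Longest matching prefix is /15 -> next hop Router S.

Router S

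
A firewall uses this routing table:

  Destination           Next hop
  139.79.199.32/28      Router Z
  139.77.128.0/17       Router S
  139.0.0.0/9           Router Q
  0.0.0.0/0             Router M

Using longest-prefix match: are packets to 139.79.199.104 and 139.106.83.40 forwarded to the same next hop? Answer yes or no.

yes

139.79.199.104: longest match 139.0.0.0/9 -> Router Q
139.106.83.40: longest match 139.0.0.0/9 -> Router Q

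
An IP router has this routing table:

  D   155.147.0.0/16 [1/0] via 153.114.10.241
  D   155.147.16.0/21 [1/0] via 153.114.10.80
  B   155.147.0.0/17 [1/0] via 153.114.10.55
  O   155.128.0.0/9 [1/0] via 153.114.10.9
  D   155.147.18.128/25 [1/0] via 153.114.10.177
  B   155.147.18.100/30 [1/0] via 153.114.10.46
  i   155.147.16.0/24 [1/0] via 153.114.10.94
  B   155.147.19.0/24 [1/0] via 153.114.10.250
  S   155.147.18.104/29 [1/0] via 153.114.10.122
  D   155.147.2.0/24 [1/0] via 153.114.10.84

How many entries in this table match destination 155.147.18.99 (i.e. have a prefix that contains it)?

4

Prefixes containing 155.147.18.99:
  155.128.0.0/9 (155.128.0.0 - 155.255.255.255)
  155.147.0.0/16 (155.147.0.0 - 155.147.255.255)
  155.147.0.0/17 (155.147.0.0 - 155.147.127.255)
  155.147.16.0/21 (155.147.16.0 - 155.147.23.255)
Total matching entries: 4.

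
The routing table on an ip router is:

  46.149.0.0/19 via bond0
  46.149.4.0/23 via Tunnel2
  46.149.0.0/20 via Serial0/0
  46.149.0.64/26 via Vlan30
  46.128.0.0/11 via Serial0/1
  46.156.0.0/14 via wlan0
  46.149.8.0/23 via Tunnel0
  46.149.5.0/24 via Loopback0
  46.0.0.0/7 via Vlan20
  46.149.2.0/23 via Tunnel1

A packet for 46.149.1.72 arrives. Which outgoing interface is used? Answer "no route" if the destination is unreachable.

Routes whose prefix contains 46.149.1.72:
  46.0.0.0/7 (46.0.0.0 - 47.255.255.255) -> Vlan20
  46.128.0.0/11 (46.128.0.0 - 46.159.255.255) -> Serial0/1
  46.149.0.0/19 (46.149.0.0 - 46.149.31.255) -> bond0
  46.149.0.0/20 (46.149.0.0 - 46.149.15.255) -> Serial0/0
More-specific entries that do NOT match:
  46.149.0.64/26 (46.149.0.64 - 46.149.0.127) does not contain 46.149.1.72
  46.149.5.0/24 (46.149.5.0 - 46.149.5.255) does not contain 46.149.1.72
  46.149.4.0/23 (46.149.4.0 - 46.149.5.255) does not contain 46.149.1.72
  46.149.8.0/23 (46.149.8.0 - 46.149.9.255) does not contain 46.149.1.72
  46.149.2.0/23 (46.149.2.0 - 46.149.3.255) does not contain 46.149.1.72
Longest matching prefix is /20 -> interface Serial0/0.

Serial0/0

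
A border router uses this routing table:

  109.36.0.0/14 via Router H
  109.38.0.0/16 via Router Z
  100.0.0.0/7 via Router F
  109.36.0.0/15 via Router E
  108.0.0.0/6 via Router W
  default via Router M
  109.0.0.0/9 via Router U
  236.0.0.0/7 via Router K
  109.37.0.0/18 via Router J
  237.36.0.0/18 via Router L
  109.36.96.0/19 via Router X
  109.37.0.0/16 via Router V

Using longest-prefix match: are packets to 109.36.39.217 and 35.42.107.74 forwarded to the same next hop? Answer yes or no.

109.36.39.217: longest match 109.36.0.0/15 -> Router E
35.42.107.74: longest match 0.0.0.0/0 -> Router M

no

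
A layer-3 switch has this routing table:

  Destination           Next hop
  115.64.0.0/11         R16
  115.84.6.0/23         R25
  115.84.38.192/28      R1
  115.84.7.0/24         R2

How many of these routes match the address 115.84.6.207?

2

Prefixes containing 115.84.6.207:
  115.64.0.0/11 (115.64.0.0 - 115.95.255.255)
  115.84.6.0/23 (115.84.6.0 - 115.84.7.255)
Total matching entries: 2.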